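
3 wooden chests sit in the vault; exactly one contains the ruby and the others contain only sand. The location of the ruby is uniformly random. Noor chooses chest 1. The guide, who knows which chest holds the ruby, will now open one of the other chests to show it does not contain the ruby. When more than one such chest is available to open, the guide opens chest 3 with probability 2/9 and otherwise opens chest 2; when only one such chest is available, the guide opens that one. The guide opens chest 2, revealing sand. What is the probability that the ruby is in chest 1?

7/16

Condition on the true location of the ruby.
If it is in chest 1 (prior 1/3): chest 3 is available but not opened, probability 7/9; weight (1/3)·(7/9) = 7/27.
If it is in chest 2 (prior 1/3): the guide opened chest 2, so this case is ruled out; weight (1/3)·0 = 0.
If it is in chest 3 (prior 1/3): only chest 2 is available, probability 1; weight (1/3)·1 = 1/3.
The weights sum to 16/27.
So P(the ruby in chest 1 | the guide opened chest 2) = (7/27) / (16/27) = 7/16.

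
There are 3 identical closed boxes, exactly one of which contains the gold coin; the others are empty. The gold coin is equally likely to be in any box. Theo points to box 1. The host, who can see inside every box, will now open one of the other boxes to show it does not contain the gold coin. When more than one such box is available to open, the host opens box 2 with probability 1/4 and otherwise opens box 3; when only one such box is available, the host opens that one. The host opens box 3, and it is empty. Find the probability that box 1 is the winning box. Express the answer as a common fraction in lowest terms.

3/7

Consider each possible location of the gold coin in turn.
If it is in box 1 (prior 1/3): box 2 is available but not opened, probability 3/4; weight (1/3)·(3/4) = 1/4.
If it is in box 2 (prior 1/3): only box 3 is available, probability 1; weight (1/3)·1 = 1/3.
If it is in box 3 (prior 1/3): the host opened box 3, so this case is ruled out; weight (1/3)·0 = 0.
The weights sum to 7/12.
So P(the gold coin in box 1 | the host opened box 3) = (1/4) / (7/12) = 3/7.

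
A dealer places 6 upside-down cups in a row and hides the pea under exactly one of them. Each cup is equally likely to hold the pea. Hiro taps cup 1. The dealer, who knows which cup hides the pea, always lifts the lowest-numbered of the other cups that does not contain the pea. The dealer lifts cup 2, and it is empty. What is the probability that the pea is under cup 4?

1/5

Consider each possible location of the pea in turn.
If it is under any of cups 1, 3, 4, 5, and 6 (prior 1/6 each): cup 2 is the lowest-numbered option available, probability 1; weight (1/6)·1 = 1/6 each.
If it is under cup 2 (prior 1/6): the dealer opened cup 2, so this case is ruled out; weight (1/6)·0 = 0.
The weights sum to 5/6.
So P(the pea under cup 4 | the dealer opened cup 2) = (1/6) / (5/6) = 1/5.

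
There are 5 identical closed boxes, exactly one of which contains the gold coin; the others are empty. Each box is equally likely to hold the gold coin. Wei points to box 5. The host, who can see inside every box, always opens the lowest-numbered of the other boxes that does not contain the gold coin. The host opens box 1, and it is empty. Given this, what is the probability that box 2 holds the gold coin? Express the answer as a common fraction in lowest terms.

1/4

Apply Bayes' rule, conditioning on where the gold coin actually is.
If it is in box 1 (prior 1/5): the host opened box 1, so this case is ruled out; weight (1/5)·0 = 0.
If it is in any of boxes 2, 3, 4, and 5 (prior 1/5 each): box 1 is the lowest-numbered option available, probability 1; weight (1/5)·1 = 1/5 each.
The weights sum to 4/5.
So P(the gold coin in box 2 | the host opened box 1) = (1/5) / (4/5) = 1/4.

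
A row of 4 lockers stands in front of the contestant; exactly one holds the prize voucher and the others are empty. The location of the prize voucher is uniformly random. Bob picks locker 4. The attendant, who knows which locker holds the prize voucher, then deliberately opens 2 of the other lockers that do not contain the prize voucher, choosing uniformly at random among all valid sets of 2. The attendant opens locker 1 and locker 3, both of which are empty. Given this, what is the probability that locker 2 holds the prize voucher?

3/4

Condition on the true location of the prize voucher.
If it is in either of lockers 1 and 3 (prior 1/4 each): that locker was opened and seen not to hold the prize — ruled out; weight (1/4)·0 = 0 each.
If it is in locker 2 (prior 1/4): the attendant has no choice, probability 1; weight (1/4)·1 = 1/4.
If it is in locker 4 (prior 1/4): the attendant has 3 equally likely choices, so probability 1/3; weight (1/4)·(1/3) = 1/12.
The weights sum to 1/3.
So P(the prize voucher in locker 2 | the attendant opened locker 1 and locker 3) = (1/4) / (1/3) = 3/4.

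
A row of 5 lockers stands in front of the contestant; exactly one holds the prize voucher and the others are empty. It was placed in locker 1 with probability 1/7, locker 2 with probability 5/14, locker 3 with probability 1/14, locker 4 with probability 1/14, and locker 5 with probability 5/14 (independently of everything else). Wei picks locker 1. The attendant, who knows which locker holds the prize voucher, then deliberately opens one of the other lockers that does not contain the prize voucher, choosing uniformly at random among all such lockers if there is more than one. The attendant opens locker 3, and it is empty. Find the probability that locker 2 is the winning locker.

2/5

Condition on the true location of the prize voucher.
If it is in locker 1 (prior 1/7): the attendant has 4 equally likely choices, so probability 1/4; weight (1/7)·(1/4) = 1/28.
If it is in either of lockers 2 and 5 (prior 5/14 each): the attendant has 3 equally likely choices, so probability 1/3; weight (5/14)·(1/3) = 5/42 each.
If it is in locker 3 (prior 1/14): the attendant opened locker 3, so this case is ruled out; weight (1/14)·0 = 0.
If it is in locker 4 (prior 1/14): the attendant has 3 equally likely choices, so probability 1/3; weight (1/14)·(1/3) = 1/42.
The weights sum to 25/84.
So P(the prize voucher in locker 2 | the attendant opened locker 3) = (5/42) / (25/84) = 2/5.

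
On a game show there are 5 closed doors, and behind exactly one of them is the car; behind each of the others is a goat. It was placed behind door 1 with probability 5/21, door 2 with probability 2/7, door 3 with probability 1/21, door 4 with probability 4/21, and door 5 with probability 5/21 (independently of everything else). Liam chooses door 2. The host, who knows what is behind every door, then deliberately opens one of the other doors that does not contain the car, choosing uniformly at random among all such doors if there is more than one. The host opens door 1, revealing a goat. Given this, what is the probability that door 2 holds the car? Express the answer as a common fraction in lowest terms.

Condition on the true location of the car.
If it is behind door 1 (prior 5/21): the host opened door 1, so this case is ruled out; weight (5/21)·0 = 0.
If it is behind door 2 (prior 2/7): the host has 4 equally likely choices, so probability 1/4; weight (2/7)·(1/4) = 1/14.
If it is behind door 3 (prior 1/21): the host has 3 equally likely choices, so probability 1/3; weight (1/21)·(1/3) = 1/63.
If it is behind door 4 (prior 4/21): the host has 3 equally likely choices, so probability 1/3; weight (4/21)·(1/3) = 4/63.
If it is behind door 5 (prior 5/21): the host has 3 equally likely choices, so probability 1/3; weight (5/21)·(1/3) = 5/63.
The weights sum to 29/126.
So P(the car behind door 2 | the host opened door 1) = (1/14) / (29/126) = 9/29.

9/29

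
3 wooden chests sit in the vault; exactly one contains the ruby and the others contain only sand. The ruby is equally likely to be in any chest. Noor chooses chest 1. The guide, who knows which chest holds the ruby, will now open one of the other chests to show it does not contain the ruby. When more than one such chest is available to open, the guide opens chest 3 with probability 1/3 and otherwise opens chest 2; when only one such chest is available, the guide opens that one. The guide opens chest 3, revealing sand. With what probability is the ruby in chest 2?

3/4

Condition on the true location of the ruby.
If it is in chest 1 (prior 1/3): chest 3 is available, opened with probability 1/3; weight (1/3)·(1/3) = 1/9.
If it is in chest 2 (prior 1/3): only chest 3 is available, probability 1; weight (1/3)·1 = 1/3.
If it is in chest 3 (prior 1/3): the guide opened chest 3, so this case is ruled out; weight (1/3)·0 = 0.
The weights sum to 4/9.
So P(the ruby in chest 2 | the guide opened chest 3) = (1/3) / (4/9) = 3/4.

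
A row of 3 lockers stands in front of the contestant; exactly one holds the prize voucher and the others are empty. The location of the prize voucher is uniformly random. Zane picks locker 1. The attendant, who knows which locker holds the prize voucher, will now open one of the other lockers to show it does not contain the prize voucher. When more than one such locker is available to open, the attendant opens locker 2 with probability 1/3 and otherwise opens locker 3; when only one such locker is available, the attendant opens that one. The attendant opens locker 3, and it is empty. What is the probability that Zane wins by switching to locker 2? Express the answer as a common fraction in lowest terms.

3/5

Condition on the true location of the prize voucher.
If it is in locker 1 (prior 1/3): locker 2 is available but not opened, probability 2/3; weight (1/3)·(2/3) = 2/9.
If it is in locker 2 (prior 1/3): only locker 3 is available, probability 1; weight (1/3)·1 = 1/3.
If it is in locker 3 (prior 1/3): the attendant opened locker 3, so this case is ruled out; weight (1/3)·0 = 0.
The weights sum to 5/9.
So P(the prize voucher in locker 2 | the attendant opened locker 3) = (1/3) / (5/9) = 3/5.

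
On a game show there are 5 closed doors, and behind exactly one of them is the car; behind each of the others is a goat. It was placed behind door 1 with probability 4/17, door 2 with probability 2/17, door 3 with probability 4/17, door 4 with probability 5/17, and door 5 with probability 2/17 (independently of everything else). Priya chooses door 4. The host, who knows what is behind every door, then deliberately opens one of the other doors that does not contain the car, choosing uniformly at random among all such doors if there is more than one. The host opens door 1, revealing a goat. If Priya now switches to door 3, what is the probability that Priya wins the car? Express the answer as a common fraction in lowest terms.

16/47

Condition on the true location of the car.
If it is behind door 1 (prior 4/17): the host opened door 1, so this case is ruled out; weight (4/17)·0 = 0.
If it is behind either of doors 2 and 5 (prior 2/17 each): the host has 3 equally likely choices, so probability 1/3; weight (2/17)·(1/3) = 2/51 each.
If it is behind door 3 (prior 4/17): the host has 3 equally likely choices, so probability 1/3; weight (4/17)·(1/3) = 4/51.
If it is behind door 4 (prior 5/17): the host has 4 equally likely choices, so probability 1/4; weight (5/17)·(1/4) = 5/68.
The weights sum to 47/204.
So P(the car behind door 3 | the host opened door 1) = (4/51) / (47/204) = 16/47.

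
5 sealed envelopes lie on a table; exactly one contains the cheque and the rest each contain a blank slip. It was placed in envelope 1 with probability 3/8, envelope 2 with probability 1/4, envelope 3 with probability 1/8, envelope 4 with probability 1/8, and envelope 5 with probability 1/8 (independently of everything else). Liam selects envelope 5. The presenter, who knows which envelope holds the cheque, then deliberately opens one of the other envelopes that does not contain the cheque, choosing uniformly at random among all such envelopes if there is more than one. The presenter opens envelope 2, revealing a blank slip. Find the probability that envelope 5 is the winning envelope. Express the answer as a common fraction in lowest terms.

Condition on the true location of the cheque.
If it is in envelope 1 (prior 3/8): the presenter has 3 equally likely choices, so probability 1/3; weight (3/8)·(1/3) = 1/8.
If it is in envelope 2 (prior 1/4): the presenter opened envelope 2, so this case is ruled out; weight (1/4)·0 = 0.
If it is in either of envelopes 3 and 4 (prior 1/8 each): the presenter has 3 equally likely choices, so probability 1/3; weight (1/8)·(1/3) = 1/24 each.
If it is in envelope 5 (prior 1/8): the presenter has 4 equally likely choices, so probability 1/4; weight (1/8)·(1/4) = 1/32.
The weights sum to 23/96.
So P(the cheque in envelope 5 | the presenter opened envelope 2) = (1/32) / (23/96) = 3/23.

3/23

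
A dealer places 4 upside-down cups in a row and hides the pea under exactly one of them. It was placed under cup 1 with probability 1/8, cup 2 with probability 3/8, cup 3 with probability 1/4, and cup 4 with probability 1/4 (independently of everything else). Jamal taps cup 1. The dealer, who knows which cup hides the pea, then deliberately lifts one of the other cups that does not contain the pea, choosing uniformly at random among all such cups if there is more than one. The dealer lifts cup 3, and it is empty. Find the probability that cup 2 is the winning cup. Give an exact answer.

Condition on the true location of the pea.
If it is under cup 1 (prior 1/8): the dealer has 3 equally likely choices, so probability 1/3; weight (1/8)·(1/3) = 1/24.
If it is under cup 2 (prior 3/8): the dealer has 2 equally likely choices, so probability 1/2; weight (3/8)·(1/2) = 3/16.
If it is under cup 3 (prior 1/4): the dealer opened cup 3, so this case is ruled out; weight (1/4)·0 = 0.
If it is under cup 4 (prior 1/4): the dealer has 2 equally likely choices, so probability 1/2; weight (1/4)·(1/2) = 1/8.
The weights sum to 17/48.
So P(the pea under cup 2 | the dealer opened cup 3) = (3/16) / (17/48) = 9/17.

9/17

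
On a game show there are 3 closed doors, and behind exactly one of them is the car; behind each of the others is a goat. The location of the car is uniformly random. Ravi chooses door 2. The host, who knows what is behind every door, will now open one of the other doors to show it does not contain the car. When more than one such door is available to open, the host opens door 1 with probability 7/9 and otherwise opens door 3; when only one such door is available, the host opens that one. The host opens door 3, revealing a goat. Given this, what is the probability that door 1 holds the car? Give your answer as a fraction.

9/11

Apply Bayes' rule, conditioning on where the car actually is.
If it is behind door 1 (prior 1/3): only door 3 is available, probability 1; weight (1/3)·1 = 1/3.
If it is behind door 2 (prior 1/3): door 1 is available but not opened, probability 2/9; weight (1/3)·(2/9) = 2/27.
If it is behind door 3 (prior 1/3): the host opened door 3, so this case is ruled out; weight (1/3)·0 = 0.
The weights sum to 11/27.
So P(the car behind door 1 | the host opened door 3) = (1/3) / (11/27) = 9/11.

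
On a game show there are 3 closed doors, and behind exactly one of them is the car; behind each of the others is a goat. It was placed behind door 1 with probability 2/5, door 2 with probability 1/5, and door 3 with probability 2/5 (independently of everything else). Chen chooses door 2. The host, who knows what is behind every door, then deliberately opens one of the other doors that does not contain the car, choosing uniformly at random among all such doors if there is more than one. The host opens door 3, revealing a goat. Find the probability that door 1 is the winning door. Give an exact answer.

4/5

Condition on the true location of the car.
If it is behind door 1 (prior 2/5): the host has no choice, probability 1; weight (2/5)·1 = 2/5.
If it is behind door 2 (prior 1/5): the host has 2 equally likely choices, so probability 1/2; weight (1/5)·(1/2) = 1/10.
If it is behind door 3 (prior 2/5): the host opened door 3, so this case is ruled out; weight (2/5)·0 = 0.
The weights sum to 1/2.
So P(the car behind door 1 | the host opened door 3) = (2/5) / (1/2) = 4/5.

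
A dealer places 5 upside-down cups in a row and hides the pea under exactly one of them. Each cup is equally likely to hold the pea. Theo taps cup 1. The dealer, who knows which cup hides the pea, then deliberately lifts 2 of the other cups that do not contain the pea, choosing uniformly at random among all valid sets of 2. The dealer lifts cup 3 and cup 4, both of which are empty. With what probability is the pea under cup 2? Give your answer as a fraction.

2/5

Apply Bayes' rule, conditioning on where the pea actually is.
If it is under cup 1 (prior 1/5): the dealer has 6 equally likely choices, so probability 1/6; weight (1/5)·(1/6) = 1/30.
If it is under either of cups 2 and 5 (prior 1/5 each): the dealer has 3 equally likely choices, so probability 1/3; weight (1/5)·(1/3) = 1/15 each.
If it is under either of cups 3 and 4 (prior 1/5 each): that cup was opened and seen not to hold the prize — ruled out; weight (1/5)·0 = 0 each.
The weights sum to 1/6.
So P(the pea under cup 2 | the dealer opened cup 3 and cup 4) = (1/15) / (1/6) = 2/5.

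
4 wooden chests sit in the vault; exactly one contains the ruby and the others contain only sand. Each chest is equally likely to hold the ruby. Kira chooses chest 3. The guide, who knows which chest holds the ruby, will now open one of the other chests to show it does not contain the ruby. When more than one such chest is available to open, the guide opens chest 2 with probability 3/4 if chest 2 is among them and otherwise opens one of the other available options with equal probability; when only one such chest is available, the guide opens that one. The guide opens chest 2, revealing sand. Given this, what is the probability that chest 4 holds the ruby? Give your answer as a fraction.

Consider each possible location of the ruby in turn.
If it is in any of chests 1, 3, and 4 (prior 1/4 each): chest 2 is available, opened with probability 3/4; weight (1/4)·(3/4) = 3/16 each.
If it is in chest 2 (prior 1/4): the guide opened chest 2, so this case is ruled out; weight (1/4)·0 = 0.
The weights sum to 9/16.
So P(the ruby in chest 4 | the guide opened chest 2) = (3/16) / (9/16) = 1/3.

1/3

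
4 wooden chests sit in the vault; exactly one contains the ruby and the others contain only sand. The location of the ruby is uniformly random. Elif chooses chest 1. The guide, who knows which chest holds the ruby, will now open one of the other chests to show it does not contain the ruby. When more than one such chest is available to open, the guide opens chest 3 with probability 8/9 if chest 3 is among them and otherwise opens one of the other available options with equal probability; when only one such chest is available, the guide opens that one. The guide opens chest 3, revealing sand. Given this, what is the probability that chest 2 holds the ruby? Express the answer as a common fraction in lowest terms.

1/3

Apply Bayes' rule, conditioning on where the ruby actually is.
If it is in any of chests 1, 2, and 4 (prior 1/4 each): chest 3 is available, opened with probability 8/9; weight (1/4)·(8/9) = 2/9 each.
If it is in chest 3 (prior 1/4): the guide opened chest 3, so this case is ruled out; weight (1/4)·0 = 0.
The weights sum to 2/3.
So P(the ruby in chest 2 | the guide opened chest 3) = (2/9) / (2/3) = 1/3.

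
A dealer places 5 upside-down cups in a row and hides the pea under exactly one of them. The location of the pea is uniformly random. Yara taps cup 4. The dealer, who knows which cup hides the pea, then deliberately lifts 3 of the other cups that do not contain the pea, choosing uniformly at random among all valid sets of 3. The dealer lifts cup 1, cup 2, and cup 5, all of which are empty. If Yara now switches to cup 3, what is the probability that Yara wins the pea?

4/5

Consider each possible location of the pea in turn.
If it is under any of cups 1, 2, and 5 (prior 1/5 each): that cup was opened and seen not to hold the prize — ruled out; weight (1/5)·0 = 0 each.
If it is under cup 3 (prior 1/5): the dealer has no choice, probability 1; weight (1/5)·1 = 1/5.
If it is under cup 4 (prior 1/5): the dealer has 4 equally likely choices, so probability 1/4; weight (1/5)·(1/4) = 1/20.
The weights sum to 1/4.
So P(the pea under cup 3 | the dealer opened cup 1, cup 2, and cup 5) = (1/5) / (1/4) = 4/5.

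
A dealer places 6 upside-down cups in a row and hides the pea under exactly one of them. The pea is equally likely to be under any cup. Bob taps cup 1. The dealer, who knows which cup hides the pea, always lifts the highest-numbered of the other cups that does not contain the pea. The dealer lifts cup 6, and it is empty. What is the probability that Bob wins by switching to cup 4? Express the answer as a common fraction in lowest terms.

Consider each possible location of the pea in turn.
If it is under any of cups 1, 2, 3, 4, and 5 (prior 1/6 each): cup 6 is the highest-numbered option available, probability 1; weight (1/6)·1 = 1/6 each.
If it is under cup 6 (prior 1/6): the dealer opened cup 6, so this case is ruled out; weight (1/6)·0 = 0.
The weights sum to 5/6.
So P(the pea under cup 4 | the dealer opened cup 6) = (1/6) / (5/6) = 1/5.

1/5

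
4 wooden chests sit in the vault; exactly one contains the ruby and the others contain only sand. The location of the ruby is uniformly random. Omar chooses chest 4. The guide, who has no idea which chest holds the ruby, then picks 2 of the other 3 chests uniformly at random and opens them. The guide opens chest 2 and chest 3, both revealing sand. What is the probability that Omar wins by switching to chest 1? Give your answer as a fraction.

1/2

Because the guide chose which chests to open without knowing where the ruby is, the choice is independent of the prize location. Learning that none of the 2 opened chests holds the ruby simply rules out those 2 locations and leaves the remaining 2 chests still equally likely by symmetry.
So P(the ruby in chest 1) = 1/2.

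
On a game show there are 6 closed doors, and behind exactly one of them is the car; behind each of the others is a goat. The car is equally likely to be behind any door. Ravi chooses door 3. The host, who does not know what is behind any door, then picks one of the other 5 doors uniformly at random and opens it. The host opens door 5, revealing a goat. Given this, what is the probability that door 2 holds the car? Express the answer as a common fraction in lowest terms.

1/5

Because the host chose which door to open without knowing where the car is, the choice is independent of the prize location. Learning that door 5 does not hold the car simply rules out that one location and leaves the remaining 5 doors still equally likely by symmetry.
So P(the car behind door 2) = 1/5.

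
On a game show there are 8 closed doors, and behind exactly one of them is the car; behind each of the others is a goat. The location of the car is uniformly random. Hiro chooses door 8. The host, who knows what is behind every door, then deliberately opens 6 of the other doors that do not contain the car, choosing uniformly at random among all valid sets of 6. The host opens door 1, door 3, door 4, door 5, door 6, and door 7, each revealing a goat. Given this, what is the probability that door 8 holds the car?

1/8

Apply Bayes' rule, conditioning on where the car actually is.
If it is behind any of doors 1, 3, 4, 5, 6, and 7 (prior 1/8 each): that door was opened and seen not to hold the prize — ruled out; weight (1/8)·0 = 0 each.
If it is behind door 2 (prior 1/8): the host has no choice, probability 1; weight (1/8)·1 = 1/8.
If it is behind door 8 (prior 1/8): the host has 7 equally likely choices, so probability 1/7; weight (1/8)·(1/7) = 1/56.
The weights sum to 1/7.
So P(the car behind door 8 | the host opened door 1, door 3, door 4, door 5, door 6, and door 7) = (1/56) / (1/7) = 1/8.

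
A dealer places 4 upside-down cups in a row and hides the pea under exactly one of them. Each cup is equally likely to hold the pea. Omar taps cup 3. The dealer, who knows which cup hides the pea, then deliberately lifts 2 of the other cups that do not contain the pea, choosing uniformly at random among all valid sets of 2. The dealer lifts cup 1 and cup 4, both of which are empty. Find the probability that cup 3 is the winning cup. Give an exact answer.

1/4

Condition on the true location of the pea.
If it is under either of cups 1 and 4 (prior 1/4 each): that cup was opened and seen not to hold the prize — ruled out; weight (1/4)·0 = 0 each.
If it is under cup 2 (prior 1/4): the dealer has no choice, probability 1; weight (1/4)·1 = 1/4.
If it is under cup 3 (prior 1/4): the dealer has 3 equally likely choices, so probability 1/3; weight (1/4)·(1/3) = 1/12.
The weights sum to 1/3.
So P(the pea under cup 3 | the dealer opened cup 1 and cup 4) = (1/12) / (1/3) = 1/4.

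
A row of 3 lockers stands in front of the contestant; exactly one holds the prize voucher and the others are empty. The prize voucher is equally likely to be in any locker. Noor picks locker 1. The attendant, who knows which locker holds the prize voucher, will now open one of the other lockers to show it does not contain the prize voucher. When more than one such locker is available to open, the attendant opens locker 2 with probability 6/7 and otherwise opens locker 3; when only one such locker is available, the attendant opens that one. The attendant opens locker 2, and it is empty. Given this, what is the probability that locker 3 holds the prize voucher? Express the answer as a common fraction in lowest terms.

Consider each possible location of the prize voucher in turn.
If it is in locker 1 (prior 1/3): locker 2 is available, opened with probability 6/7; weight (1/3)·(6/7) = 2/7.
If it is in locker 2 (prior 1/3): the attendant opened locker 2, so this case is ruled out; weight (1/3)·0 = 0.
If it is in locker 3 (prior 1/3): only locker 2 is available, probability 1; weight (1/3)·1 = 1/3.
The weights sum to 13/21.
So P(the prize voucher in locker 3 | the attendant opened locker 2) = (1/3) / (13/21) = 7/13.

7/13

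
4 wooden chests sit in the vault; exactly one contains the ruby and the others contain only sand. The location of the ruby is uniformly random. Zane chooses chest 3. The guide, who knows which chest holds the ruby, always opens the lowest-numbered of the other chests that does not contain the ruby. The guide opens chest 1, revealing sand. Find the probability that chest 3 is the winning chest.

1/3

Apply Bayes' rule, conditioning on where the ruby actually is.
If it is in chest 1 (prior 1/4): the guide opened chest 1, so this case is ruled out; weight (1/4)·0 = 0.
If it is in any of chests 2, 3, and 4 (prior 1/4 each): chest 1 is the lowest-numbered option available, probability 1; weight (1/4)·1 = 1/4 each.
The weights sum to 3/4.
So P(the ruby in chest 3 | the guide opened chest 1) = (1/4) / (3/4) = 1/3.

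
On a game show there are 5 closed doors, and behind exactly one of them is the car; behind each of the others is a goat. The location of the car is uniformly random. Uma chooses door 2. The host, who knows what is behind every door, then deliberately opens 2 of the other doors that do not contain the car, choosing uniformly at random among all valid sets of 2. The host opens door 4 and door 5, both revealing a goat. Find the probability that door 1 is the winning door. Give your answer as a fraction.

Consider each possible location of the car in turn.
If it is behind either of doors 1 and 3 (prior 1/5 each): the host has 3 equally likely choices, so probability 1/3; weight (1/5)·(1/3) = 1/15 each.
If it is behind door 2 (prior 1/5): the host has 6 equally likely choices, so probability 1/6; weight (1/5)·(1/6) = 1/30.
If it is behind either of doors 4 and 5 (prior 1/5 each): that door was opened and seen not to hold the prize — ruled out; weight (1/5)·0 = 0 each.
The weights sum to 1/6.
So P(the car behind door 1 | the host opened door 4 and door 5) = (1/15) / (1/6) = 2/5.

2/5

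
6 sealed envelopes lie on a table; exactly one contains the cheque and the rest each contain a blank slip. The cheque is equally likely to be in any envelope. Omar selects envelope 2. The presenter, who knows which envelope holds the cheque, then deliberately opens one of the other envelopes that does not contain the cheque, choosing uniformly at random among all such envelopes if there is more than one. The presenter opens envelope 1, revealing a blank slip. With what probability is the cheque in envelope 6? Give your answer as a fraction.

5/24

Condition on the true location of the cheque.
If it is in envelope 1 (prior 1/6): the presenter opened envelope 1, so this case is ruled out; weight (1/6)·0 = 0.
If it is in envelope 2 (prior 1/6): the presenter has 5 equally likely choices, so probability 1/5; weight (1/6)·(1/5) = 1/30.
If it is in any of envelopes 3, 4, 5, and 6 (prior 1/6 each): the presenter has 4 equally likely choices, so probability 1/4; weight (1/6)·(1/4) = 1/24 each.
The weights sum to 1/5.
So P(the cheque in envelope 6 | the presenter opened envelope 1) = (1/24) / (1/5) = 5/24.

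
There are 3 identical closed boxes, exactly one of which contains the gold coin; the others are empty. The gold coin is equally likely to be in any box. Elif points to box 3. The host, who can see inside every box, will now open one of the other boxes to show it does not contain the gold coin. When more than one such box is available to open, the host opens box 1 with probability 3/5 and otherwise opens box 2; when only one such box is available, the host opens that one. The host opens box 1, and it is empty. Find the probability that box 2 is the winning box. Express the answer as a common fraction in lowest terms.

Condition on the true location of the gold coin.
If it is in box 1 (prior 1/3): the host opened box 1, so this case is ruled out; weight (1/3)·0 = 0.
If it is in box 2 (prior 1/3): only box 1 is available, probability 1; weight (1/3)·1 = 1/3.
If it is in box 3 (prior 1/3): box 1 is available, opened with probability 3/5; weight (1/3)·(3/5) = 1/5.
The weights sum to 8/15.
So P(the gold coin in box 2 | the host opened box 1) = (1/3) / (8/15) = 5/8.

5/8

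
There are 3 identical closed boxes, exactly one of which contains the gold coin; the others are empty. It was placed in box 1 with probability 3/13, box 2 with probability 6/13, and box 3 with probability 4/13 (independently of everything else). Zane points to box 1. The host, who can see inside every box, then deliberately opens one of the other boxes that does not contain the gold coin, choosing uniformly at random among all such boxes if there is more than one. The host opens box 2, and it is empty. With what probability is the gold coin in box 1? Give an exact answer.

Consider each possible location of the gold coin in turn.
If it is in box 1 (prior 3/13): the host has 2 equally likely choices, so probability 1/2; weight (3/13)·(1/2) = 3/26.
If it is in box 2 (prior 6/13): the host opened box 2, so this case is ruled out; weight (6/13)·0 = 0.
If it is in box 3 (prior 4/13): the host has no choice, probability 1; weight (4/13)·1 = 4/13.
The weights sum to 11/26.
So P(the gold coin in box 1 | the host opened box 2) = (3/26) / (11/26) = 3/11.

3/11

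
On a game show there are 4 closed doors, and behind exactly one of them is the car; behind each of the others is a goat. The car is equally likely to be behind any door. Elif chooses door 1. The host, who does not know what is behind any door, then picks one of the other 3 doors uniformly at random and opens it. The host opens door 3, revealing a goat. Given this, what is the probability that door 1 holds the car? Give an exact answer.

1/3

Condition on the true location of the car.
If it is behind any of doors 1, 2, and 4 (prior 1/4 each): the host picks door 3 with probability 1/3 regardless, and it is not the prize; weight (1/4)·(1/3) = 1/12 each.
If it is behind door 3 (prior 1/4): the host opened door 3, so this case is ruled out; weight (1/4)·0 = 0.
The weights sum to 1/4.
So P(the car behind door 1 | the host opened door 3) = (1/12) / (1/4) = 1/3.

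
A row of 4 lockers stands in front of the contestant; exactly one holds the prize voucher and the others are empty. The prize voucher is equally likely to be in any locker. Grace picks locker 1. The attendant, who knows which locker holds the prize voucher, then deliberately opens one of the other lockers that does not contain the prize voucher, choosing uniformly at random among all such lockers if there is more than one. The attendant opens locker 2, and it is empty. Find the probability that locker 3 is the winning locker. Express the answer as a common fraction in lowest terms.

Apply Bayes' rule, conditioning on where the prize voucher actually is.
If it is in locker 1 (prior 1/4): the attendant has 3 equally likely choices, so probability 1/3; weight (1/4)·(1/3) = 1/12.
If it is in locker 2 (prior 1/4): the attendant opened locker 2, so this case is ruled out; weight (1/4)·0 = 0.
If it is in either of lockers 3 and 4 (prior 1/4 each): the attendant has 2 equally likely choices, so probability 1/2; weight (1/4)·(1/2) = 1/8 each.
The weights sum to 1/3.
So P(the prize voucher in locker 3 | the attendant opened locker 2) = (1/8) / (1/3) = 3/8.

3/8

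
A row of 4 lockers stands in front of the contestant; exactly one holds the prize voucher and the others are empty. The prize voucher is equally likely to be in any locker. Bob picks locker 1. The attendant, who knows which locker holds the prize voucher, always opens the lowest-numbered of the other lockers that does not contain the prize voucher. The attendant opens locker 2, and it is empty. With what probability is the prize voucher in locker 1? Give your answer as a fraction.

1/3

Apply Bayes' rule, conditioning on where the prize voucher actually is.
If it is in any of lockers 1, 3, and 4 (prior 1/4 each): locker 2 is the lowest-numbered option available, probability 1; weight (1/4)·1 = 1/4 each.
If it is in locker 2 (prior 1/4): the attendant opened locker 2, so this case is ruled out; weight (1/4)·0 = 0.
The weights sum to 3/4.
So P(the prize voucher in locker 1 | the attendant opened locker 2) = (1/4) / (3/4) = 1/3.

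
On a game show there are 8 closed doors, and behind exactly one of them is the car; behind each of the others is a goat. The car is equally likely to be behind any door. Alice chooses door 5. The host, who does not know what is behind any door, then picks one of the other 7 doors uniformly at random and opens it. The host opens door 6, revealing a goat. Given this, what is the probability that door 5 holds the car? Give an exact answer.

1/7

Because the host chose which door to open without knowing where the car is, the choice is independent of the prize location. Learning that door 6 does not hold the car simply rules out that one location and leaves the remaining 7 doors still equally likely by symmetry.
So P(the car behind door 5) = 1/7.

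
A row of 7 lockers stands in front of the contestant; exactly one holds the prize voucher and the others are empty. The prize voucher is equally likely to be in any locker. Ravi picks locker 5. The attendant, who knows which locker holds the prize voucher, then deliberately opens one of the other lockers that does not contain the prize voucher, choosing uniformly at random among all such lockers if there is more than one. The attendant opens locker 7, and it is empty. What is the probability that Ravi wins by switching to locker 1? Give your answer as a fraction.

6/35

Condition on the true location of the prize voucher.
If it is in any of lockers 1, 2, 3, 4, and 6 (prior 1/7 each): the attendant has 5 equally likely choices, so probability 1/5; weight (1/7)·(1/5) = 1/35 each.
If it is in locker 5 (prior 1/7): the attendant has 6 equally likely choices, so probability 1/6; weight (1/7)·(1/6) = 1/42.
If it is in locker 7 (prior 1/7): the attendant opened locker 7, so this case is ruled out; weight (1/7)·0 = 0.
The weights sum to 1/6.
So P(the prize voucher in locker 1 | the attendant opened locker 7) = (1/35) / (1/6) = 6/35.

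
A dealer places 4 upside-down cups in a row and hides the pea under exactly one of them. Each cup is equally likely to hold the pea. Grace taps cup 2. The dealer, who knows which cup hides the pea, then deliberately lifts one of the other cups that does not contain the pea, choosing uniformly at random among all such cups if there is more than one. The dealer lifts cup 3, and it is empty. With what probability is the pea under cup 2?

Apply Bayes' rule, conditioning on where the pea actually is.
If it is under either of cups 1 and 4 (prior 1/4 each): the dealer has 2 equally likely choices, so probability 1/2; weight (1/4)·(1/2) = 1/8 each.
If it is under cup 2 (prior 1/4): the dealer has 3 equally likely choices, so probability 1/3; weight (1/4)·(1/3) = 1/12.
If it is under cup 3 (prior 1/4): the dealer opened cup 3, so this case is ruled out; weight (1/4)·0 = 0.
The weights sum to 1/3.
So P(the pea under cup 2 | the dealer opened cup 3) = (1/12) / (1/3) = 1/4.

1/4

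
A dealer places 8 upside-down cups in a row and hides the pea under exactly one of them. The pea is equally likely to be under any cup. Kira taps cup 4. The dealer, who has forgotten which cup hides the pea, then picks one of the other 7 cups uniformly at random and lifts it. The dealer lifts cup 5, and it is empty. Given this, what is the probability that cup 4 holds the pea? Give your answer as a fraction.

Condition on the true location of the pea.
If it is under any of cups 1, 2, 3, 4, 6, 7, and 8 (prior 1/8 each): the dealer picks cup 5 with probability 1/7 regardless, and it is not the prize; weight (1/8)·(1/7) = 1/56 each.
If it is under cup 5 (prior 1/8): the dealer opened cup 5, so this case is ruled out; weight (1/8)·0 = 0.
The weights sum to 1/8.
So P(the pea under cup 4 | the dealer opened cup 5) = (1/56) / (1/8) = 1/7.

1/7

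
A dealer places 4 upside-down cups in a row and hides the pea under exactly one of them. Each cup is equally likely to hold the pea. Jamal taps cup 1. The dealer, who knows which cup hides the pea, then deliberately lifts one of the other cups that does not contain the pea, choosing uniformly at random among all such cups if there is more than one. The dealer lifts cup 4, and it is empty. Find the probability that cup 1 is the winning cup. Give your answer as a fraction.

Condition on the true location of the pea.
If it is under cup 1 (prior 1/4): the dealer has 3 equally likely choices, so probability 1/3; weight (1/4)·(1/3) = 1/12.
If it is under either of cups 2 and 3 (prior 1/4 each): the dealer has 2 equally likely choices, so probability 1/2; weight (1/4)·(1/2) = 1/8 each.
If it is under cup 4 (prior 1/4): the dealer opened cup 4, so this case is ruled out; weight (1/4)·0 = 0.
The weights sum to 1/3.
So P(the pea under cup 1 | the dealer opened cup 4) = (1/12) / (1/3) = 1/4.

1/4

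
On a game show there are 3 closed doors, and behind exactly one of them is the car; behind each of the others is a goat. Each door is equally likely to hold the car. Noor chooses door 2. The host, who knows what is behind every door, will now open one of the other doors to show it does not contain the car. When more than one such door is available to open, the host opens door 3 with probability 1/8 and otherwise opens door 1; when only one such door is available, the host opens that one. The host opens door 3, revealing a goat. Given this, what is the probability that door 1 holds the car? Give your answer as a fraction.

8/9

Condition on the true location of the car.
If it is behind door 1 (prior 1/3): only door 3 is available, probability 1; weight (1/3)·1 = 1/3.
If it is behind door 2 (prior 1/3): door 3 is available, opened with probability 1/8; weight (1/3)·(1/8) = 1/24.
If it is behind door 3 (prior 1/3): the host opened door 3, so this case is ruled out; weight (1/3)·0 = 0.
The weights sum to 3/8.
So P(the car behind door 1 | the host opened door 3) = (1/3) / (3/8) = 8/9.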